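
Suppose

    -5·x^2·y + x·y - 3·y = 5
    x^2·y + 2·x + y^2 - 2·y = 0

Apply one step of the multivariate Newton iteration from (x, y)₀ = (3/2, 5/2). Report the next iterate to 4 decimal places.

At (3/2, 5/2): F = (-36.8750, 9.8750).
Jacobian J = [[-10·x·y + y, -5·x^2 + x - 3], [2·x·y + 2, x^2 + 2·y - 2]].
At the point, J = [[-35.0000, -12.7500], [9.5000, 5.2500]] (det J = -62.6250).
Solving J·Δ = −F gives Δ = (-1.0808, 0.0749).
Then the next iterate is (x, y)₁ = (0.4192, 2.5749).

(0.4192, 2.5749)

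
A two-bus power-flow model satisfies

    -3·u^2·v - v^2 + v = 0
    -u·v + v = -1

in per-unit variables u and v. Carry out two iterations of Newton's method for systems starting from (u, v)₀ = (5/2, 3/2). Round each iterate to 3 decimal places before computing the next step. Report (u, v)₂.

At (5/2, 3/2): F = (-28.875, -1.250).
Jacobian J = [[-6·u·v, -3·u^2 - 2·v + 1], [-v, -u + 1]].
At the point, J = [[-22.500, -20.750], [-1.500, -1.500]] (det J = 2.625).
Solving J·Δ = −F gives Δ = (-6.619, 5.786).
Then the next iterate is (u, v)₁ = (-4.119, 7.286).
Round to (-4.119, 7.286) and repeat: F = (-416.64614, 38.29703), J = [[180.06620, -64.47048], [-7.286, 5.119]].
Δ = (-0.744, -8.540), so (u, v)₂ = (-4.863, -1.254).

(-4.863, -1.254)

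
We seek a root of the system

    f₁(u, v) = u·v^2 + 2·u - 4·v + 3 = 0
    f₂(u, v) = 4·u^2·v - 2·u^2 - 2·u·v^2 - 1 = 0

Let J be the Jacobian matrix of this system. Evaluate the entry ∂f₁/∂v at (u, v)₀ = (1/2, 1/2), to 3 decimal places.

-3.500

∂f₁/∂v = 2·u·v - 4.
At (1/2, 1/2) this is -3.500.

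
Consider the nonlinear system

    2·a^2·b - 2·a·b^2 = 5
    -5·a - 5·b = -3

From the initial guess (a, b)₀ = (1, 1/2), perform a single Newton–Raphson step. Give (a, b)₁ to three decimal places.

(4.000, -3.400)

At (1, 1/2): F = (-4.500, -4.500).
Jacobian J = [[4·a·b - 2·b^2, 2·a^2 - 4·a·b], [-5, -5]].
At the point, J = [[1.500, 0.000], [-5.000, -5.000]] (det J = -7.500).
Solving J·Δ = −F gives Δ = (3.000, -3.900).
Then the next iterate is (a, b)₁ = (4.000, -3.400).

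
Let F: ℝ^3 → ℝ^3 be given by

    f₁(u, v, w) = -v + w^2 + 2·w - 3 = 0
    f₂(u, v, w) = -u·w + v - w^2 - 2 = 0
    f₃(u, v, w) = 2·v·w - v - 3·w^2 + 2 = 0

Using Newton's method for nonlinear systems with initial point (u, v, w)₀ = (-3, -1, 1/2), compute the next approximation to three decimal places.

(-5.500, -1.000, 0.750)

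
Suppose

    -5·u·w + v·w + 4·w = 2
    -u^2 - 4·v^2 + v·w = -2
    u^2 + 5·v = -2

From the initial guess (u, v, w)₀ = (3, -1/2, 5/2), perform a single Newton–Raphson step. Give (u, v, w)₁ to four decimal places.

(1.5694, -0.4833, 1.3847)

At (3, -1/2, 5/2): F = (-30.7500, -9.2500, 8.5000).
Jacobian J = [[-5·w, w, -5·u + v + 4], [-2·u, -8·v + w, v], [2·u, 5, 0]].
At the point, J = [[-12.5000, 2.5000, -11.5000], [-6.0000, 6.5000, -0.5000], [6.0000, 5.0000, 0.0000]] (det J = 754.7500).
Solving J·Δ = −F gives Δ = (-1.4306, 0.0167, -1.1153).
Then the next iterate is (u, v, w)₁ = (1.5694, -0.4833, 1.3847).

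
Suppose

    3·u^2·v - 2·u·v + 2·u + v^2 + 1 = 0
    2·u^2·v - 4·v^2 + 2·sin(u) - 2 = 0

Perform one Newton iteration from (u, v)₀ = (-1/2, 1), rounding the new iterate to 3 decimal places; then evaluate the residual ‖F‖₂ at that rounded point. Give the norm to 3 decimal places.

3.178

At (-1/2, 1): F = (2.750, -6.45885).
Jacobian J = [[6·u·v - 2·v + 2, 3·u^2 - 2·u + 2·v], [4·u·v + 2·cos(u), 2·u^2 - 8·v]].
At the point, J = [[-3.000, 3.750], [-0.24483, -7.500]] (det J = 23.41813).
Solving J·Δ = −F gives Δ = (-0.154, -0.856).
Then the next iterate is (u, v)₁ = (-0.654, 0.144).
Re-evaluating at (-0.654, 0.144): F = (0.08586, -3.17649), so ‖F‖₂ = 3.178.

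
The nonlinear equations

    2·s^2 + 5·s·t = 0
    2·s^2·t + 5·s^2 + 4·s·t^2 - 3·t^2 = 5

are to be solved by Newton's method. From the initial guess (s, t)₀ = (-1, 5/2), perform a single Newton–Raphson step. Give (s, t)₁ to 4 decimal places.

At (-1, 5/2): F = (-10.5000, -38.7500).
Jacobian J = [[4·s + 5·t, 5·s], [4·s·t + 10·s + 4·t^2, 2·s^2 + 8·s·t - 6·t]].
At the point, J = [[8.5000, -5.0000], [5.0000, -33.0000]] (det J = -255.5000).
Solving J·Δ = −F gives Δ = (0.5978, -1.0837).
Then the next iterate is (s, t)₁ = (-0.4022, 1.4163).

(-0.4022, 1.4163)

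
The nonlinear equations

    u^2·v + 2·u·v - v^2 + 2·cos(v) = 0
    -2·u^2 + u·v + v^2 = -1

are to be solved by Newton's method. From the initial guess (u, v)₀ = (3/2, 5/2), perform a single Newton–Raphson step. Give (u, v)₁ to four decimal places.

(0.9813, 1.2207)

At (3/2, 5/2): F = (5.272713, 6.5000).
Jacobian J = [[2·u·v + 2·v, u^2 + 2·u - 2·v - 2·sin(v)], [-4·u + v, u + 2·v]].
At the point, J = [[12.5000, -0.946944], [-3.5000, 6.5000]] (det J = 77.935695).
Solving J·Δ = −F gives Δ = (-0.5187, -1.2793).
Then the next iterate is (u, v)₁ = (0.9813, 1.2207).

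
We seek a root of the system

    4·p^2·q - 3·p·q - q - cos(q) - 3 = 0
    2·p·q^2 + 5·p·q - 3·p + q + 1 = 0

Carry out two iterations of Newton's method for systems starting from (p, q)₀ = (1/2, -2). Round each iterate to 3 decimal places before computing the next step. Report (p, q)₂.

(1.742, 10.606)

At (1/2, -2): F = (0.41615, -3.500).
Jacobian J = [[8·p·q - 3·q, 4·p^2 - 3·p + sin(q) - 1], [2·q^2 + 5·q - 3, 4·p·q + 5·p + 1]].
At the point, J = [[-2.000, -2.40930], [-5.000, -0.500]] (det J = -11.04649).
Solving J·Δ = −F gives Δ = (-0.782, 0.822).
Then the next iterate is (p, q)₁ = (-0.282, -1.178).
Round to (-0.282, -1.178) and repeat: F = (-3.57608, 1.54633), J = [[6.19157, -0.75975], [-6.11463, 0.91878]].
Δ = (2.024, 11.784), so (p, q)₂ = (1.742, 10.606).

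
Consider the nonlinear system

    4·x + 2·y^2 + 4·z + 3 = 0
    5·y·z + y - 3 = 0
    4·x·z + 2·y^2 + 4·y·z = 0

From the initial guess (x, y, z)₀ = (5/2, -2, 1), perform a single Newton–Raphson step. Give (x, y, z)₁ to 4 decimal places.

At (5/2, -2, 1): F = (25.0000, -15.0000, 10.0000).
Jacobian J = [[4, 4·y, 4], [0, 5·z + 1, 5·y], [4·z, 4·y + 4·z, 4·x + 4·y]].
At the point, J = [[4.0000, -8.0000, 4.0000], [0.0000, 6.0000, -10.0000], [4.0000, -4.0000, 2.0000]] (det J = 112.0000).
Solving J·Δ = −F gives Δ = (1.2500, 4.2857, 1.0714).
Then the next iterate is (x, y, z)₁ = (3.7500, 2.2857, 2.0714).

(3.7500, 2.2857, 2.0714)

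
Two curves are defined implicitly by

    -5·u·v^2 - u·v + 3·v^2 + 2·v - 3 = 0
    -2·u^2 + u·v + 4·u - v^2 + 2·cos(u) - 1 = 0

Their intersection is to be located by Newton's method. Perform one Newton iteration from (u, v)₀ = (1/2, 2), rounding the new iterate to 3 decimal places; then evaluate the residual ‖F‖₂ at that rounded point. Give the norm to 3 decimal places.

0.230

At (1/2, 2): F = (2.000, -0.74483).
Jacobian J = [[-5·v^2 - v, -10·u·v - u + 6·v + 2], [-4·u + v - 2·sin(u) + 4, u - 2·v]].
At the point, J = [[-22.000, 3.500], [3.04115, -3.500]] (det J = 66.35598).
Solving J·Δ = −F gives Δ = (0.066, -0.155).
Then the next iterate is (u, v)₁ = (0.566, 1.845).
Re-evaluating at (0.566, 1.845): F = (0.22441, -0.04836), so ‖F‖₂ = 0.230.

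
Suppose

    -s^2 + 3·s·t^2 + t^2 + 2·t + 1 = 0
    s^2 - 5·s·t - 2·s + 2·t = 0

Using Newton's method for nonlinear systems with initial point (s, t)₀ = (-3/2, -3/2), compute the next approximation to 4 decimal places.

(-1.4562, -0.5642)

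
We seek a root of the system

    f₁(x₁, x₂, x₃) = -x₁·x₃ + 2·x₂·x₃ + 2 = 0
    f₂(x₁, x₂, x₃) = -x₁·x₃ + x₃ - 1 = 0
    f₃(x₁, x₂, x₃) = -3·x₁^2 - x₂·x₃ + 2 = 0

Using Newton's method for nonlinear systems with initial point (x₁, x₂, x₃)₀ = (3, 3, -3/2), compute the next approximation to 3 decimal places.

(1.735, 1.585, -1.449)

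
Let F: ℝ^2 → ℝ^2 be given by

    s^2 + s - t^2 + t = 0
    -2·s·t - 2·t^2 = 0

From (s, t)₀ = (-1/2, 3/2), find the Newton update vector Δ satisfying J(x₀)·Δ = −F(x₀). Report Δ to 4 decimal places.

(-0.1667, -0.5000)

At (-1/2, 3/2): F = (-1.0000, -3.0000).
Jacobian J = [[2·s + 1, -2·t + 1], [-2·t, -2·s - 4·t]].
At the point, J = [[0.0000, -2.0000], [-3.0000, -5.0000]] (det J = -6.0000).
Solving J·Δ = −F gives Δ = (-0.1667, -0.5000).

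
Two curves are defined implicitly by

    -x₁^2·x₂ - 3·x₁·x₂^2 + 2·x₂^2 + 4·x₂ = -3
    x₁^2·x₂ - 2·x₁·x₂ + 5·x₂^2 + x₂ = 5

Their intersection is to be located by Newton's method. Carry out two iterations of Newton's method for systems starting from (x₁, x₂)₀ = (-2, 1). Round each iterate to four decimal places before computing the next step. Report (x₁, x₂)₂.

At (-2, 1): F = (11.0000, 9.0000).
Jacobian J = [[-2·x₁·x₂ - 3·x₂^2, -x₁^2 - 6·x₁·x₂ + 4·x₂ + 4], [2·x₁·x₂ - 2·x₂, x₁^2 - 2·x₁ + 10·x₂ + 1]].
At the point, J = [[1.0000, 16.0000], [-6.0000, 19.0000]] (det J = 115.0000).
Solving J·Δ = −F gives Δ = (-0.5652, -0.6522).
Then the next iterate is (x₁, x₂)₁ = (-2.5652, 0.3478).
Round to (-2.5652, 0.3478) and repeat: F = (3.275415, 0.025589), J = [[1.421459, 4.164008], [-2.479953, 16.188651]].
Δ = (-1.5873, -0.2447), so (x₁, x₂)₂ = (-4.1525, 0.1031).

(-4.1525, 0.1031)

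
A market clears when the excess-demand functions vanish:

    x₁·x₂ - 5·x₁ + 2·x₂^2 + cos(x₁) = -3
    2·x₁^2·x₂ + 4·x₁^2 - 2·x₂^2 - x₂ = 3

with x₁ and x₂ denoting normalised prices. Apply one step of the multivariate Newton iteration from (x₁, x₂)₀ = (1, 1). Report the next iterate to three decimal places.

(0.898, 0.594)

At (1, 1): F = (1.54030, 0.000).
Jacobian J = [[x₂ - sin(x₁) - 5, x₁ + 4·x₂], [4·x₁·x₂ + 8·x₁, 2·x₁^2 - 4·x₂ - 1]].
At the point, J = [[-4.84147, 5.000], [12.000, -3.000]] (det J = -45.47559).
Solving J·Δ = −F gives Δ = (-0.102, -0.406).
Then the next iterate is (x₁, x₂)₁ = (0.898, 0.594).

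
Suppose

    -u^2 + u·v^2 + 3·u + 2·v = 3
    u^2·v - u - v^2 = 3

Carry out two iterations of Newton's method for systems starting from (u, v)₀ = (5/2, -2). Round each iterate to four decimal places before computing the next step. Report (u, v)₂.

At (5/2, -2): F = (4.2500, -22.0000).
Jacobian J = [[-2·u + v^2 + 3, 2·u·v + 2], [2·u·v - 1, u^2 - 2·v]].
At the point, J = [[2.0000, -8.0000], [-11.0000, 10.2500]] (det J = -67.5000).
Solving J·Δ = −F gives Δ = (-1.9620, 0.0407).
Then the next iterate is (u, v)₁ = (0.5380, -1.9593).
Round to (0.5380, -1.9593) and repeat: F = (-3.528739, -7.943964), J = [[5.762856, -0.108207], [-3.108207, 4.208044]].
Δ = (0.6569, 2.3730), so (u, v)₂ = (1.1949, 0.4137).

(1.1949, 0.4137)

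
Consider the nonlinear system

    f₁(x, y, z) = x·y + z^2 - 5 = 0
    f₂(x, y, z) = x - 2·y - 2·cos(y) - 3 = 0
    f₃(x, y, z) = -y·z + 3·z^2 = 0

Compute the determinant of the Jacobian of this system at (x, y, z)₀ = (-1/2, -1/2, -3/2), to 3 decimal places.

-21.325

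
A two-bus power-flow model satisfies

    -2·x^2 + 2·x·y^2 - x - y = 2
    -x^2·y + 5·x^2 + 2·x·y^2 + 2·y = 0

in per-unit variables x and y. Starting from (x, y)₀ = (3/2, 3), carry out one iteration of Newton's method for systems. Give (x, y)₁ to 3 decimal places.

(-0.162, 3.134)

At (3/2, 3): F = (16.000, 37.500).
Jacobian J = [[-4·x + 2·y^2 - 1, 4·x·y - 1], [-2·x·y + 10·x + 2·y^2, -x^2 + 4·x·y + 2]].
At the point, J = [[11.000, 17.000], [24.000, 17.750]] (det J = -212.750).
Solving J·Δ = −F gives Δ = (-1.662, 0.134).
Then the next iterate is (x, y)₁ = (-0.162, 3.134).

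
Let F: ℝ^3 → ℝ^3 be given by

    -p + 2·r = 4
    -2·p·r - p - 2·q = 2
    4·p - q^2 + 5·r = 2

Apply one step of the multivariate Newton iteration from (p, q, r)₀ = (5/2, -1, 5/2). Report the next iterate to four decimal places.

(4.7500, -19.9375, 4.3750)

At (5/2, -1, 5/2): F = (-1.5000, -15.0000, 19.5000).
Jacobian J = [[-1, 0, 2], [-2·r - 1, -2, -2·p], [4, -2·q, 5]].
At the point, J = [[-1.0000, 0.0000, 2.0000], [-6.0000, -2.0000, -5.0000], [4.0000, 2.0000, 5.0000]] (det J = -8.0000).
Solving J·Δ = −F gives Δ = (2.2500, -18.9375, 1.8750).
Then the next iterate is (p, q, r)₁ = (4.7500, -19.9375, 4.3750).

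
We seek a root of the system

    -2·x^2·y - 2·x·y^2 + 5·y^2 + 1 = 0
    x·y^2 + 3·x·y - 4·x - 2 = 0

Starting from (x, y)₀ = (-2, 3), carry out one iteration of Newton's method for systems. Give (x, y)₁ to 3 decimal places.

(-1.553, 1.681)

At (-2, 3): F = (58.000, -30.000).
Jacobian J = [[-4·x·y - 2·y^2, -2·x^2 - 4·x·y + 10·y], [y^2 + 3·y - 4, 2·x·y + 3·x]].
At the point, J = [[6.000, 46.000], [14.000, -18.000]] (det J = -752.000).
Solving J·Δ = −F gives Δ = (0.447, -1.319).
Then the next iterate is (x, y)₁ = (-1.553, 1.681).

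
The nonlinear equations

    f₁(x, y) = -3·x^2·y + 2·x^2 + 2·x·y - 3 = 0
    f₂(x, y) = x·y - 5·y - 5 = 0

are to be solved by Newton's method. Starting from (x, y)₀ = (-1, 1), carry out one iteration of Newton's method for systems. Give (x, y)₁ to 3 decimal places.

At (-1, 1): F = (-6.000, -11.000).
Jacobian J = [[-6·x·y + 4·x + 2·y, -3·x^2 + 2·x], [y, x - 5]].
At the point, J = [[4.000, -5.000], [1.000, -6.000]] (det J = -19.000).
Solving J·Δ = −F gives Δ = (-1.000, -2.000).
Then the next iterate is (x, y)₁ = (-2.000, -1.000).

(-2.000, -1.000)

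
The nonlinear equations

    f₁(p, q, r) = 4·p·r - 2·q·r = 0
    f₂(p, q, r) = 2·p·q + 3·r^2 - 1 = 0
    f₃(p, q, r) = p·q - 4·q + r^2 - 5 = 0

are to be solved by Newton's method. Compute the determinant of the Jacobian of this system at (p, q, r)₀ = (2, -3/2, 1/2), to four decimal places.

153.5000

J = [[4·r, -2·r, 4·p - 2·q], [2·q, 2·p, 6·r], [q, p - 4, 2·r]].
At the point, J = [[2.0000, -1.0000, 11.0000], [-3.0000, 4.0000, 3.0000], [-1.5000, -2.0000, 1.0000]].
det J = 153.5000.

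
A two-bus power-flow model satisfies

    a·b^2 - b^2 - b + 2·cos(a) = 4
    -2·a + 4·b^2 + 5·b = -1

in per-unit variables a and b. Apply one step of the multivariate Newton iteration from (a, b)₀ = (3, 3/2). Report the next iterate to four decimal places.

(5.4892, 1.1164)

At (3, 3/2): F = (-2.979985, 11.5000).
Jacobian J = [[b^2 - 2·sin(a), 2·a·b - 2·b - 1], [-2, 8·b + 5]].
At the point, J = [[1.967760, 5.0000], [-2.0000, 17.0000]] (det J = 43.451920).
Solving J·Δ = −F gives Δ = (2.4892, -0.3836).
Then the next iterate is (a, b)₁ = (5.4892, 1.1164).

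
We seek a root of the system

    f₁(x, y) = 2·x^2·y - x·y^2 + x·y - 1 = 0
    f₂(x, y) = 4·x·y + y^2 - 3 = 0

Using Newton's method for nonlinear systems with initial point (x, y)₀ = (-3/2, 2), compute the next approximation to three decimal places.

At (-3/2, 2): F = (11.000, -11.000).
Jacobian J = [[4·x·y - y^2 + y, 2·x^2 - 2·x·y + x], [4·y, 4·x + 2·y]].
At the point, J = [[-14.000, 9.000], [8.000, -2.000]] (det J = -44.000).
Solving J·Δ = −F gives Δ = (1.750, 1.500).
Then the next iterate is (x, y)₁ = (0.250, 3.500).

(0.250, 3.500)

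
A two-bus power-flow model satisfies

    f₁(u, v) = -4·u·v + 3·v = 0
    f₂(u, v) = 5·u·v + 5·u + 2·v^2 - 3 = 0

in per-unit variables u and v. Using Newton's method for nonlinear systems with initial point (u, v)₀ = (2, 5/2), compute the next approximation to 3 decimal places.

(1.756, 0.489)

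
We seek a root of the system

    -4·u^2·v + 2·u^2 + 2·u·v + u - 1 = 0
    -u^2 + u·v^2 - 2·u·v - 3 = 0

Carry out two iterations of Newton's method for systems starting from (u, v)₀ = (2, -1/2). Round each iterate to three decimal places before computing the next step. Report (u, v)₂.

(0.476, -1.421)

At (2, -1/2): F = (15.000, -4.500).
Jacobian J = [[-8·u·v + 4·u + 2·v + 1, -4·u^2 + 2·u], [-2·u + v^2 - 2·v, 2·u·v - 2·u]].
At the point, J = [[16.000, -12.000], [-2.750, -6.000]] (det J = -129.000).
Solving J·Δ = −F gives Δ = (-1.116, -0.238).
Then the next iterate is (u, v)₁ = (0.884, -0.738).
Round to (0.884, -0.738) and repeat: F = (2.44899, -1.99521), J = [[8.27914, -1.35782], [0.25264, -3.07278]].
Δ = (-0.408, -0.683), so (u, v)₂ = (0.476, -1.421).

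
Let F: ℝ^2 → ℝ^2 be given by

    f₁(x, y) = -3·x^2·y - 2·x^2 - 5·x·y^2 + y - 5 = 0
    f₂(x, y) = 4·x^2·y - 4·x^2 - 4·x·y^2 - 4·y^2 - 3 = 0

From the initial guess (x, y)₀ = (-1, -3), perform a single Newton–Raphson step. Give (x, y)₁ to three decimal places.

At (-1, -3): F = (44.000, -19.000).
Jacobian J = [[-6·x·y - 4·x - 5·y^2, -3·x^2 - 10·x·y + 1], [8·x·y - 8·x - 4·y^2, 4·x^2 - 8·x·y - 8·y]].
At the point, J = [[-59.000, -32.000], [-4.000, 4.000]] (det J = -364.000).
Solving J·Δ = −F gives Δ = (-1.187, 3.563).
Then the next iterate is (x, y)₁ = (-2.187, 0.563).

(-2.187, 0.563)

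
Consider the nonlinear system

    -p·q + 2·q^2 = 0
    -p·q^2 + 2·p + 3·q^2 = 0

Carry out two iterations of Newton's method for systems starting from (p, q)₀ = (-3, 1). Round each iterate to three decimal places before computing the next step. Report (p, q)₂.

At (-3, 1): F = (5.000, 0.000).
Jacobian J = [[-q, -p + 4·q], [-q^2 + 2, -2·p·q + 6·q]].
At the point, J = [[-1.000, 7.000], [1.000, 12.000]] (det J = -19.000).
Solving J·Δ = −F gives Δ = (3.158, -0.263).
Then the next iterate is (p, q)₁ = (0.158, 0.737).
Round to (0.158, 0.737) and repeat: F = (0.96989, 1.85969), J = [[-0.737, 2.790], [1.45683, 4.18911]].
Δ = (-0.157, -0.389), so (p, q)₂ = (0.001, 0.348).

(0.001, 0.348)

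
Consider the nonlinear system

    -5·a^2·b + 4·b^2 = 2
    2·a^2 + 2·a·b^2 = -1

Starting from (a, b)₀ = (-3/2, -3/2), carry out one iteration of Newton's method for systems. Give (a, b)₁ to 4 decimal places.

At (-3/2, -3/2): F = (23.8750, -1.2500).
Jacobian J = [[-10·a·b, -5·a^2 + 8·b], [4·a + 2·b^2, 4·a·b]].
At the point, J = [[-22.5000, -23.2500], [-1.5000, 9.0000]] (det J = -237.3750).
Solving J·Δ = −F gives Δ = (0.7828, 0.2694).
Then the next iterate is (a, b)₁ = (-0.7172, -1.2306).

(-0.7172, -1.2306)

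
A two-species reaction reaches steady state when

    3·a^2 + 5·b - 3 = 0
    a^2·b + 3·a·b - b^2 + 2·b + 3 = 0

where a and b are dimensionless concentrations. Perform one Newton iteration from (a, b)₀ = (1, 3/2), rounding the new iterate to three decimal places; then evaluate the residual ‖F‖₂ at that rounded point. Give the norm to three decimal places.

At (1, 3/2): F = (7.500, 9.750).
Jacobian J = [[6·a, 5], [2·a·b + 3·b, a^2 + 3·a - 2·b + 2]].
At the point, J = [[6.000, 5.000], [7.500, 3.000]] (det J = -19.500).
Solving J·Δ = −F gives Δ = (-1.346, 0.115).
Then the next iterate is (a, b)₁ = (-0.346, 1.615).
Re-evaluating at (-0.346, 1.615): F = (5.43415, 2.13875), so ‖F‖₂ = 5.840.

5.840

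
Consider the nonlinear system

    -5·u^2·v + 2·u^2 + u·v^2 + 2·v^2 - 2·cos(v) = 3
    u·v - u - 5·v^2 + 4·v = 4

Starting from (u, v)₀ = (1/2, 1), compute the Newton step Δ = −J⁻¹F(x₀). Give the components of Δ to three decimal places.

(-3.635, -0.909)

At (1/2, 1): F = (-2.33060, -5.000).
Jacobian J = [[-10·u·v + 4·u + v^2, -5·u^2 + 2·u·v + 4·v + 2·sin(v)], [v - 1, u - 10·v + 4]].
At the point, J = [[-2.000, 5.43294], [0.000, -5.500]] (det J = 11.000).
Solving J·Δ = −F gives Δ = (-3.635, -0.909).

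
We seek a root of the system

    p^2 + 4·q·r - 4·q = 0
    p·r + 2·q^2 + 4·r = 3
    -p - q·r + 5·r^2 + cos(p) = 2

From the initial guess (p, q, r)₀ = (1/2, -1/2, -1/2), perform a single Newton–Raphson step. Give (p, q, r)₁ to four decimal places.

At (1/2, -1/2, -1/2): F = (3.2500, -4.7500, -0.622417).
Jacobian J = [[2·p, 4·r - 4, 4·q], [r, 4·q, p + 4], [-sin(p) - 1, -r, -q + 10·r]].
At the point, J = [[1.0000, -6.0000, -2.0000], [-0.5000, -2.0000, 4.5000], [-1.479426, 0.5000, -4.5000]] (det J = 66.612192).
Solving J·Δ = −F gives Δ = (-2.6156, -0.1300, 0.7072).
Then the next iterate is (p, q, r)₁ = (-2.1156, -0.6300, 0.2072).

(-2.1156, -0.6300, 0.2072)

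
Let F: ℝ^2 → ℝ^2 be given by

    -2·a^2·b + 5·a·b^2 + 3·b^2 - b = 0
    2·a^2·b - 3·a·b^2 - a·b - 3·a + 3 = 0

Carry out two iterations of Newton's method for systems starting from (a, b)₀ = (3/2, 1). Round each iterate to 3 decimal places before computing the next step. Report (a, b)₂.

At (3/2, 1): F = (5.000, -3.000).
Jacobian J = [[-4·a·b + 5·b^2, -2·a^2 + 10·a·b + 6·b - 1], [4·a·b - 3·b^2 - b - 3, 2·a^2 - 6·a·b - a]].
At the point, J = [[-1.000, 15.500], [-1.000, -6.000]] (det J = 21.500).
Solving J·Δ = −F gives Δ = (-0.767, -0.372).
Then the next iterate is (a, b)₁ = (0.733, 0.628).
Round to (0.733, 0.628) and repeat: F = (1.32573, 0.14826), J = [[0.13062, 6.29666], [-2.96986, -2.42037]].
Δ = (0.225, -0.215), so (a, b)₂ = (0.958, 0.413).

(0.958, 0.413)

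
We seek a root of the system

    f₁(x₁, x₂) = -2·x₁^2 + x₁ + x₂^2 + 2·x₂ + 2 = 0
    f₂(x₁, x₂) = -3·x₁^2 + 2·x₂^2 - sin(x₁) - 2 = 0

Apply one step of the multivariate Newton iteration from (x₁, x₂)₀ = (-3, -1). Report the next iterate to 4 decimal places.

(-1.4615, -0.4109)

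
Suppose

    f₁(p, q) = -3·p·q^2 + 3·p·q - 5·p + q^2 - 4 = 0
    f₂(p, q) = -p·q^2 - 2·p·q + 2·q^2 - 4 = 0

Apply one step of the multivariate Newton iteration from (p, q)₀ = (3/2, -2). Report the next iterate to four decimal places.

At (3/2, -2): F = (-34.5000, 4.0000).
Jacobian J = [[-3·q^2 + 3·q - 5, -6·p·q + 3·p + 2·q], [-q^2 - 2·q, -2·p·q - 2·p + 4·q]].
At the point, J = [[-23.0000, 18.5000], [0.0000, -5.0000]] (det J = 115.0000).
Solving J·Δ = −F gives Δ = (-0.8565, 0.8000).
Then the next iterate is (p, q)₁ = (0.6435, -1.2000).

(0.6435, -1.2000)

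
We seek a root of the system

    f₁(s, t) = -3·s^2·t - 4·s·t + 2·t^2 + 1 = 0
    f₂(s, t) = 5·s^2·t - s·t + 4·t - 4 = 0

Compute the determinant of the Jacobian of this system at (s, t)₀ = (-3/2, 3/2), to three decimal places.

251.625

J = [[-6·s·t - 4·t, -3·s^2 - 4·s + 4·t], [10·s·t - t, 5·s^2 - s + 4]].
At the point, J = [[7.500, 5.250], [-24.000, 16.750]].
det J = 251.625.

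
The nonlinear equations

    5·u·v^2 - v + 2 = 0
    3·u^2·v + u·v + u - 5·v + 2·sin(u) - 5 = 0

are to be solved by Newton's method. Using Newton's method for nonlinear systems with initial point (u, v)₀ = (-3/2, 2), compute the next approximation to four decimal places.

(-2.0604, 0.6707)

At (-3/2, 2): F = (-30.0000, -7.994990).
Jacobian J = [[5·v^2, 10·u·v - 1], [6·u·v + v + 2·cos(u) + 1, 3·u^2 + u - 5]].
At the point, J = [[20.0000, -31.0000], [-14.858526, 0.2500]] (det J = -455.614293).
Solving J·Δ = −F gives Δ = (-0.5604, -1.3293).
Then the next iterate is (u, v)₁ = (-2.0604, 0.6707).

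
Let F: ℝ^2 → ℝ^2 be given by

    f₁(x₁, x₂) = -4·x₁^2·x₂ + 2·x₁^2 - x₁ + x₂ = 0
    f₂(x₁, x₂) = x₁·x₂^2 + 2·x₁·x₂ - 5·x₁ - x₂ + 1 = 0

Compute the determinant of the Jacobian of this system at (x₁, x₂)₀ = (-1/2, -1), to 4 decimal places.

7.0000

J = [[-8·x₁·x₂ + 4·x₁ - 1, -4·x₁^2 + 1], [x₂^2 + 2·x₂ - 5, 2·x₁·x₂ + 2·x₁ - 1]].
At the point, J = [[-7.0000, 0.0000], [-6.0000, -1.0000]].
det J = 7.0000.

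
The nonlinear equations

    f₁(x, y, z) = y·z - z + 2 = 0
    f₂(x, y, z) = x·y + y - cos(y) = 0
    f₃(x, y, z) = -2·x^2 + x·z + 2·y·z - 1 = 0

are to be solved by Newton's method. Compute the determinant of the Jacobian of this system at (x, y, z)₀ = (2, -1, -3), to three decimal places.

-59.488

J = [[0, z, y - 1], [y, x + sin(y) + 1, 0], [-4·x + z, 2·z, x + 2·y]].
At the point, J = [[0.000, -3.000, -2.000], [-1.000, 2.15853, 0.000], [-11.000, -6.000, 0.000]].
det J = -59.488.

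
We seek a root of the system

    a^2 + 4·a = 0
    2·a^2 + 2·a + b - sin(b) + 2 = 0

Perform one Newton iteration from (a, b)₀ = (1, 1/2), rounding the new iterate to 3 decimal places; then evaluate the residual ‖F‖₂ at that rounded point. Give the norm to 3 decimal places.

At (1, 1/2): F = (5.000, 6.02057).
Jacobian J = [[2·a + 4, 0], [4·a + 2, -cos(b) + 1]].
At the point, J = [[6.000, 0.000], [6.000, 0.12242]] (det J = 0.73450).
Solving J·Δ = −F gives Δ = (-0.833, -8.337).
Then the next iterate is (a, b)₁ = (0.167, -7.837).
Re-evaluating at (0.167, -7.837): F = (0.69589, -4.44737), so ‖F‖₂ = 4.501.

4.501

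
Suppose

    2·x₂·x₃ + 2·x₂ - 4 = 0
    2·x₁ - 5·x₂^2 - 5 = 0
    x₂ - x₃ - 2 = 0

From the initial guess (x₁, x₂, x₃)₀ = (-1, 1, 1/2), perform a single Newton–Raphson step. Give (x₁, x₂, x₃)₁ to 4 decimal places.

(9.0000, 1.8000, -0.2000)

At (-1, 1, 1/2): F = (-1.0000, -12.0000, -1.5000).
Jacobian J = [[0, 2·x₃ + 2, 2·x₂], [2, -10·x₂, 0], [0, 1, -1]].
At the point, J = [[0.0000, 3.0000, 2.0000], [2.0000, -10.0000, 0.0000], [0.0000, 1.0000, -1.0000]] (det J = 10.0000).
Solving J·Δ = −F gives Δ = (10.0000, 0.8000, -0.7000).
Then the next iterate is (x₁, x₂, x₃)₁ = (9.0000, 1.8000, -0.2000).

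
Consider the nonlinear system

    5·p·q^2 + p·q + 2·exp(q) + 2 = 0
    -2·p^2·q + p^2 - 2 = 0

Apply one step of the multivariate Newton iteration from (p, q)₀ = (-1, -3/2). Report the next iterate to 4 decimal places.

(-0.8513, -1.0948)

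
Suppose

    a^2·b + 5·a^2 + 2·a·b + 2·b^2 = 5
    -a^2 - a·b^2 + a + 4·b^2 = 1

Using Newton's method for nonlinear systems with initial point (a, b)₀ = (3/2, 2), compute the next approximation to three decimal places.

At (3/2, 2): F = (24.750, 8.250).
Jacobian J = [[2·a·b + 10·a + 2·b, a^2 + 2·a + 4·b], [-2·a - b^2 + 1, -2·a·b + 8·b]].
At the point, J = [[25.000, 13.250], [-6.000, 10.000]] (det J = 329.500).
Solving J·Δ = −F gives Δ = (-0.419, -1.077).
Then the next iterate is (a, b)₁ = (1.081, 0.923).

(1.081, 0.923)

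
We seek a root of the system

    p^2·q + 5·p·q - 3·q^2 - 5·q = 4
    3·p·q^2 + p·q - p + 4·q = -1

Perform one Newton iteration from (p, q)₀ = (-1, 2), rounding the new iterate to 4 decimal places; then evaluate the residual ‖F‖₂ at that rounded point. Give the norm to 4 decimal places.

5.9326

At (-1, 2): F = (-34.0000, -4.0000).
Jacobian J = [[2·p·q + 5·q, p^2 + 5·p - 6·q - 5], [3·q^2 + q - 1, 6·p·q + p + 4]].
At the point, J = [[6.0000, -21.0000], [13.0000, -9.0000]] (det J = 219.0000).
Solving J·Δ = −F gives Δ = (-1.0137, -1.9087).
Then the next iterate is (p, q)₁ = (-2.0137, 0.0913).
Re-evaluating at (-2.0137, 0.0913): F = (-5.030541, 3.144692), so ‖F‖₂ = 5.9326.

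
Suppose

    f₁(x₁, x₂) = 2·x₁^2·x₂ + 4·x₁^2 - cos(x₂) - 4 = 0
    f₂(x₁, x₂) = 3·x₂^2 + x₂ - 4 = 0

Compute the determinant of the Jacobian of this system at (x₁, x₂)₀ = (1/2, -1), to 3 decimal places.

-10.000

J = [[4·x₁·x₂ + 8·x₁, 2·x₁^2 + sin(x₂)], [0, 6·x₂ + 1]].
At the point, J = [[2.000, -0.34147], [0.000, -5.000]].
det J = -10.000.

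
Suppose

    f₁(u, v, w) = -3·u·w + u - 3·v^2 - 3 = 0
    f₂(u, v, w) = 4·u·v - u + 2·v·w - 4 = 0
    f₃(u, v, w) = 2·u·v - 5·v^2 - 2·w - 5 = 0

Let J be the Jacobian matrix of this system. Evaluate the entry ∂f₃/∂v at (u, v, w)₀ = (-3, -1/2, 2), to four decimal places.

-1.0000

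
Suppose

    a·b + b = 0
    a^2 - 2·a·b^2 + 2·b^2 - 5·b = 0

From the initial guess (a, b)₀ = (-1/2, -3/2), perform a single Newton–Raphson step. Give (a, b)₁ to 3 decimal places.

(-0.637, -0.411)

At (-1/2, -3/2): F = (-0.750, 14.500).
Jacobian J = [[b, a + 1], [2·a - 2·b^2, -4·a·b + 4·b - 5]].
At the point, J = [[-1.500, 0.500], [-5.500, -14.000]] (det J = 23.750).
Solving J·Δ = −F gives Δ = (-0.137, 1.089).
Then the next iterate is (a, b)₁ = (-0.637, -0.411).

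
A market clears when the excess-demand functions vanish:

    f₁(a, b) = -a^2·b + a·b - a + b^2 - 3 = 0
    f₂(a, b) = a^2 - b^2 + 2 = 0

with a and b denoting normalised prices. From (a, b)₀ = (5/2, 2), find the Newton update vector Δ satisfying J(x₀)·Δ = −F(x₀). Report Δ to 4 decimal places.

(-1.0054, -0.1942)

At (5/2, 2): F = (-9.0000, 4.2500).
Jacobian J = [[-2·a·b + b - 1, -a^2 + a + 2·b], [2·a, -2·b]].
At the point, J = [[-9.0000, 0.2500], [5.0000, -4.0000]] (det J = 34.7500).
Solving J·Δ = −F gives Δ = (-1.0054, -0.1942).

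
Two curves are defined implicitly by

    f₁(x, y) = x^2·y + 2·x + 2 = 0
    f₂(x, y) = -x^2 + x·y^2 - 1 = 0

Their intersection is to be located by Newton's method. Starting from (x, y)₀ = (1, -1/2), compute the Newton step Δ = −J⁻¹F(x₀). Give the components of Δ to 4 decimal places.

At (1, -1/2): F = (3.5000, -1.7500).
Jacobian J = [[2·x·y + 2, x^2], [-2·x + y^2, 2·x·y]].
At the point, J = [[1.0000, 1.0000], [-1.7500, -1.0000]] (det J = 0.7500).
Solving J·Δ = −F gives Δ = (2.3333, -5.8333).

(2.3333, -5.8333)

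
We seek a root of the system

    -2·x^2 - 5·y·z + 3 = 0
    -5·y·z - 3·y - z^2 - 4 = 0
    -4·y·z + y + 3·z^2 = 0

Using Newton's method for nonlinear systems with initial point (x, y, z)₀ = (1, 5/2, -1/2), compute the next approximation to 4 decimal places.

(1.2195, -1.5579, -0.8018)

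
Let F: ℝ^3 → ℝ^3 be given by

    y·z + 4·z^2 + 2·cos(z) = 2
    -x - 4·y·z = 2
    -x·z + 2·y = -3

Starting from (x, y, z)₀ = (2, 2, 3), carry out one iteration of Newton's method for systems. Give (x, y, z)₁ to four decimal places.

(2.2164, 0.5190, 1.6944)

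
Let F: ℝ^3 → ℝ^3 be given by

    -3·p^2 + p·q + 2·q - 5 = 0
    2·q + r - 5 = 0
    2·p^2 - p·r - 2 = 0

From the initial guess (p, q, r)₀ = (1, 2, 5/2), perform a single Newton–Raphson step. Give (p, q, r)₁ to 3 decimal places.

(0.920, 2.560, -0.120)

At (1, 2, 5/2): F = (-2.000, 1.500, -2.500).
Jacobian J = [[-6·p + q, p + 2, 0], [0, 2, 1], [4·p - r, 0, -p]].
At the point, J = [[-4.000, 3.000, 0.000], [0.000, 2.000, 1.000], [1.500, 0.000, -1.000]] (det J = 12.500).
Solving J·Δ = −F gives Δ = (-0.080, 0.560, -2.620).
Then the next iterate is (p, q, r)₁ = (0.920, 2.560, -0.120).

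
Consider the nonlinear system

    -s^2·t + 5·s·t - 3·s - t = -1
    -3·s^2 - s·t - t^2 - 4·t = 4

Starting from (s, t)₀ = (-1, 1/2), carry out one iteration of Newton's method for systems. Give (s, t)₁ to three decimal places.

At (-1, 1/2): F = (0.500, -8.750).
Jacobian J = [[-2·s·t + 5·t - 3, -s^2 + 5·s - 1], [-6·s - t, -s - 2·t - 4]].
At the point, J = [[0.500, -7.000], [5.500, -4.000]] (det J = 36.500).
Solving J·Δ = −F gives Δ = (1.733, 0.195).
Then the next iterate is (s, t)₁ = (0.733, 0.695).

(0.733, 0.695)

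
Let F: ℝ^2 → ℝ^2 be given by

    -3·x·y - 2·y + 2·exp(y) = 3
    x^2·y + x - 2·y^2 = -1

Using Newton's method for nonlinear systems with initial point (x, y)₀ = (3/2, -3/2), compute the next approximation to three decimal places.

(-0.184, -1.563)

At (3/2, -3/2): F = (7.19626, -5.375).
Jacobian J = [[-3·y, -3·x + 2·exp(y) - 2], [2·x·y + 1, x^2 - 4·y]].
At the point, J = [[4.500, -6.05374], [-3.500, 8.250]] (det J = 15.93691).
Solving J·Δ = −F gives Δ = (-1.684, -0.063).
Then the next iterate is (x, y)₁ = (-0.184, -1.563).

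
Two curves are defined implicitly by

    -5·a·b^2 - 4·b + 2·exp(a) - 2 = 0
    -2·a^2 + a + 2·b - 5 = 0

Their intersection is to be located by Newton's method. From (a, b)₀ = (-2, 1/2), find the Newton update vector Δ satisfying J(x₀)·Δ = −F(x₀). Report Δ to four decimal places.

At (-2, 1/2): F = (-1.229329, -14.0000).
Jacobian J = [[-5·b^2 + 2·exp(a), -10·a·b - 4], [-4·a + 1, 2]].
At the point, J = [[-0.979329, 6.0000], [9.0000, 2.0000]] (det J = -55.958659).
Solving J·Δ = −F gives Δ = (1.4572, 0.4427).

(1.4572, 0.4427)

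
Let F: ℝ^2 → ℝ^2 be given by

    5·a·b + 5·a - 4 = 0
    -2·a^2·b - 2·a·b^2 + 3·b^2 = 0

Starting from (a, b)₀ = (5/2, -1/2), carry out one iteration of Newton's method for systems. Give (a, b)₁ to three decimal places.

(1.342, -0.448)

At (5/2, -1/2): F = (2.250, 5.750).
Jacobian J = [[5·b + 5, 5·a], [-4·a·b - 2·b^2, -2·a^2 - 4·a·b + 6·b]].
At the point, J = [[2.500, 12.500], [4.500, -10.500]] (det J = -82.500).
Solving J·Δ = −F gives Δ = (-1.158, 0.052).
Then the next iterate is (a, b)₁ = (1.342, -0.448).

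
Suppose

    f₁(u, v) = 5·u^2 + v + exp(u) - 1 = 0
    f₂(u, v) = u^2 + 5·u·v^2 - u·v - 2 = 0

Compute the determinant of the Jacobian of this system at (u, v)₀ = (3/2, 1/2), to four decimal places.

113.1401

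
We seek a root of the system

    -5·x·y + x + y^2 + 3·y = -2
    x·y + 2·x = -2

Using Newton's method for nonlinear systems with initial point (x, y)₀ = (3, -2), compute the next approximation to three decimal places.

(-0.970, -2.667)

At (3, -2): F = (33.000, 2.000).
Jacobian J = [[-5·y + 1, -5·x + 2·y + 3], [y + 2, x]].
At the point, J = [[11.000, -16.000], [0.000, 3.000]] (det J = 33.000).
Solving J·Δ = −F gives Δ = (-3.970, -0.667).
Then the next iterate is (x, y)₁ = (-0.970, -2.667).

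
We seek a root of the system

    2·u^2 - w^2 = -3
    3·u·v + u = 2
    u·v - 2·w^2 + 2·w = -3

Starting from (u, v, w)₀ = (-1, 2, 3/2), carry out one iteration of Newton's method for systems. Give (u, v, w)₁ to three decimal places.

(-0.767, -0.456, 2.106)

At (-1, 2, 3/2): F = (2.750, -9.000, -0.500).
Jacobian J = [[4·u, 0, -2·w], [3·v + 1, 3·u, 0], [v, u, -4·w + 2]].
At the point, J = [[-4.000, 0.000, -3.000], [7.000, -3.000, 0.000], [2.000, -1.000, -4.000]] (det J = -45.000).
Solving J·Δ = −F gives Δ = (0.233, -2.456, 0.606).
Then the next iterate is (u, v, w)₁ = (-0.767, -0.456, 2.106).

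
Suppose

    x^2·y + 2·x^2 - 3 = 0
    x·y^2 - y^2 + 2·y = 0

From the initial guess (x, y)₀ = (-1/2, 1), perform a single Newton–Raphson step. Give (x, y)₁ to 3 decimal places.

At (-1/2, 1): F = (-2.250, 0.500).
Jacobian J = [[2·x·y + 4·x, x^2], [y^2, 2·x·y - 2·y + 2]].
At the point, J = [[-3.000, 0.250], [1.000, -1.000]] (det J = 2.750).
Solving J·Δ = −F gives Δ = (-0.773, -0.273).
Then the next iterate is (x, y)₁ = (-1.273, 0.727).

(-1.273, 0.727)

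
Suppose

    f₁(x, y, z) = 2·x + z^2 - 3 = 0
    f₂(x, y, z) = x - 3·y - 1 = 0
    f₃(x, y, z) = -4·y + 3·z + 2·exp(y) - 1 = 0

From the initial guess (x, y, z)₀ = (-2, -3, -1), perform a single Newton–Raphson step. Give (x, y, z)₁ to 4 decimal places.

(3.1188, 0.7063, 1.1188)

At (-2, -3, -1): F = (-6.0000, 6.0000, 8.099574).
Jacobian J = [[2, 0, 2·z], [1, -3, 0], [0, 2·exp(y) - 4, 3]].
At the point, J = [[2.0000, 0.0000, -2.0000], [1.0000, -3.0000, 0.0000], [0.0000, -3.900426, 3.0000]] (det J = -10.199148).
Solving J·Δ = −F gives Δ = (5.1188, 3.7063, 2.1188).
Then the next iterate is (x, y, z)₁ = (3.1188, 0.7063, 1.1188).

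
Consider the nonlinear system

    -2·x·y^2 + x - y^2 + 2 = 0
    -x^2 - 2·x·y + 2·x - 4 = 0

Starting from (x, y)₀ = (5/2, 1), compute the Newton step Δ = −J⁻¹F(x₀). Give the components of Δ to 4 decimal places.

At (5/2, 1): F = (-1.5000, -10.2500).
Jacobian J = [[-2·y^2 + 1, -4·x·y - 2·y], [-2·x - 2·y + 2, -2·x]].
At the point, J = [[-1.0000, -12.0000], [-5.0000, -5.0000]] (det J = -55.0000).
Solving J·Δ = −F gives Δ = (-2.1000, 0.0500).

(-2.1000, 0.0500)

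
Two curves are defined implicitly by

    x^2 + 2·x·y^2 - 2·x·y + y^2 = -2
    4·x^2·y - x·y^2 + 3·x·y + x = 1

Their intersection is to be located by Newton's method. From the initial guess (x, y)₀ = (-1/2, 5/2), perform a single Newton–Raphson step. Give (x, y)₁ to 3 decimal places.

At (-1/2, 5/2): F = (4.750, 0.375).
Jacobian J = [[2·x + 2·y^2 - 2·y, 4·x·y - 2·x + 2·y], [8·x·y - y^2 + 3·y + 1, 4·x^2 - 2·x·y + 3·x]].
At the point, J = [[6.500, 1.000], [-7.750, 2.000]] (det J = 20.750).
Solving J·Δ = −F gives Δ = (-0.440, -1.892).
Then the next iterate is (x, y)₁ = (-0.940, 0.608).

(-0.940, 0.608)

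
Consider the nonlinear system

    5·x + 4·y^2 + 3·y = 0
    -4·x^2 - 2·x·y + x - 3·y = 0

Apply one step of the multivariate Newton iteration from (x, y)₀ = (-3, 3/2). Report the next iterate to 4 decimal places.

(-1.3714, 1.0571)

At (-3, 3/2): F = (-1.5000, -34.5000).
Jacobian J = [[5, 8·y + 3], [-8·x - 2·y + 1, -2·x - 3]].
At the point, J = [[5.0000, 15.0000], [22.0000, 3.0000]] (det J = -315.0000).
Solving J·Δ = −F gives Δ = (1.6286, -0.4429).
Then the next iterate is (x, y)₁ = (-1.3714, 1.0571).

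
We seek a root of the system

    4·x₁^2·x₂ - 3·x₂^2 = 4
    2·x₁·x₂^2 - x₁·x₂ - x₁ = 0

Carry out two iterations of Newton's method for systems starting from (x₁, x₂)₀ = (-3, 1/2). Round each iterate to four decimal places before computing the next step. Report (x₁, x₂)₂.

At (-3, 1/2): F = (13.2500, 3.0000).
Jacobian J = [[8·x₁·x₂, 4·x₁^2 - 6·x₂], [2·x₂^2 - x₂ - 1, 4·x₁·x₂ - x₁]].
At the point, J = [[-12.0000, 33.0000], [-1.0000, -3.0000]] (det J = 69.0000).
Solving J·Δ = −F gives Δ = (2.0109, 0.3297).
Then the next iterate is (x₁, x₂)₁ = (-0.9891, 0.8297).
Round to (-0.9891, 0.8297) and repeat: F = (-2.818362, 0.447959), J = [[-6.565250, -1.064925], [-0.452896, -2.293525]].
Δ = (-0.4762, 0.2894), so (x₁, x₂)₂ = (-1.4653, 1.1191).

(-1.4653, 1.1191)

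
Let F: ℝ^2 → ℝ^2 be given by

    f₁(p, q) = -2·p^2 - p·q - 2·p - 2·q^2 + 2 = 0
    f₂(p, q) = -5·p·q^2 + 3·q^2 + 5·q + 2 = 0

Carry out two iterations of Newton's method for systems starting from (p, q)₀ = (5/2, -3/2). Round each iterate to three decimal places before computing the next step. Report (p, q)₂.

(0.520, -0.860)

At (5/2, -3/2): F = (-16.250, -26.875).
Jacobian J = [[-4·p - q - 2, -p - 4·q], [-5·q^2, -10·p·q + 6·q + 5]].
At the point, J = [[-10.500, 3.500], [-11.250, 33.500]] (det J = -312.375).
Solving J·Δ = −F gives Δ = (-1.442, 0.318).
Then the next iterate is (p, q)₁ = (1.058, -1.182).
Round to (1.058, -1.182) and repeat: F = (-3.89842, -7.10941), J = [[-5.050, 3.670], [-6.98562, 10.41356]].
Δ = (-0.538, 0.322), so (p, q)₂ = (0.520, -0.860).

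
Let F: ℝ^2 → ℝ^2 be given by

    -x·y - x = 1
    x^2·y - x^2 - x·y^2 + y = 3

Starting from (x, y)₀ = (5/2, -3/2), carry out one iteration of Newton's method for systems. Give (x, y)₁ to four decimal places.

(0.4428, -1.8114)

At (5/2, -3/2): F = (0.2500, -25.7500).
Jacobian J = [[-y - 1, -x], [2·x·y - 2·x - y^2, x^2 - 2·x·y + 1]].
At the point, J = [[0.5000, -2.5000], [-14.7500, 14.7500]] (det J = -29.5000).
Solving J·Δ = −F gives Δ = (-2.0572, -0.3114).
Then the next iterate is (x, y)₁ = (0.4428, -1.8114).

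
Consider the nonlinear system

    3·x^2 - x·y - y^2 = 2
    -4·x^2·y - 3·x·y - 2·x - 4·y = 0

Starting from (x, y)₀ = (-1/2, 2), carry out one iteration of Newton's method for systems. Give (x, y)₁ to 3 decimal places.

(-0.150, 0.286)

At (-1/2, 2): F = (-4.250, -6.000).
Jacobian J = [[6·x - y, -x - 2·y], [-8·x·y - 3·y - 2, -4·x^2 - 3·x - 4]].
At the point, J = [[-5.000, -3.500], [0.000, -3.500]] (det J = 17.500).
Solving J·Δ = −F gives Δ = (0.350, -1.714).
Then the next iterate is (x, y)₁ = (-0.150, 0.286).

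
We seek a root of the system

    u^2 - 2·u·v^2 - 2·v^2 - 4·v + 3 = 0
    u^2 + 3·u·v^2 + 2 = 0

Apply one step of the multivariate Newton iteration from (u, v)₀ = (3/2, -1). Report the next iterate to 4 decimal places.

(-0.5167, -1.3722)

At (3/2, -1): F = (4.2500, 8.7500).
Jacobian J = [[2·u - 2·v^2, -4·u·v - 4·v - 4], [2·u + 3·v^2, 6·u·v]].
At the point, J = [[1.0000, 6.0000], [6.0000, -9.0000]] (det J = -45.0000).
Solving J·Δ = −F gives Δ = (-2.0167, -0.3722).
Then the next iterate is (u, v)₁ = (-0.5167, -1.3722).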